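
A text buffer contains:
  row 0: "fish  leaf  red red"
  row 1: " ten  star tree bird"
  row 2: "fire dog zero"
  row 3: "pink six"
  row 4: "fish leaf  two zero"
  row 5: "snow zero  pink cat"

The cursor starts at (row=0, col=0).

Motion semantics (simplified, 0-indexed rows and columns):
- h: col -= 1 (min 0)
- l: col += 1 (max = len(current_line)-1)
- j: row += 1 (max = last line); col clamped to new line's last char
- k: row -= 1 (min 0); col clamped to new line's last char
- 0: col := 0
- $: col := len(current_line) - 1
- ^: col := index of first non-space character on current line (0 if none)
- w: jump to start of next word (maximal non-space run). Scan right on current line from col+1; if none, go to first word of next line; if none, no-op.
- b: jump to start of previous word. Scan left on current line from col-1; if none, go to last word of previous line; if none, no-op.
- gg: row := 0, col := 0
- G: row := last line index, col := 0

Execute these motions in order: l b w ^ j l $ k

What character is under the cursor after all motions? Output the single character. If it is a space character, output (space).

After 1 (l): row=0 col=1 char='i'
After 2 (b): row=0 col=0 char='f'
After 3 (w): row=0 col=6 char='l'
After 4 (^): row=0 col=0 char='f'
After 5 (j): row=1 col=0 char='_'
After 6 (l): row=1 col=1 char='t'
After 7 ($): row=1 col=19 char='d'
After 8 (k): row=0 col=18 char='d'

Answer: d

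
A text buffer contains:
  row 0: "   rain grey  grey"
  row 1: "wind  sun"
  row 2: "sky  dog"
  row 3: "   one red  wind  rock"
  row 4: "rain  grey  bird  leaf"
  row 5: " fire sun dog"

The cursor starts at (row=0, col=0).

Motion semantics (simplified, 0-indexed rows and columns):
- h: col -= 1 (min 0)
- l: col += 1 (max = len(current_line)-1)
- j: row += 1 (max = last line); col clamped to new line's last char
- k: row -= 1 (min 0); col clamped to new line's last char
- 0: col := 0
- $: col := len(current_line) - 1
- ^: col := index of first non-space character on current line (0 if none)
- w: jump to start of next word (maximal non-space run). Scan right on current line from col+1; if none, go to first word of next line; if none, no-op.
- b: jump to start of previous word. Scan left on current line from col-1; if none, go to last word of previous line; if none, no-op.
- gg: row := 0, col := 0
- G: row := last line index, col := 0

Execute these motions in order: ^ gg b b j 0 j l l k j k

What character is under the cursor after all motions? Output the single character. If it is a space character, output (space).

After 1 (^): row=0 col=3 char='r'
After 2 (gg): row=0 col=0 char='_'
After 3 (b): row=0 col=0 char='_'
After 4 (b): row=0 col=0 char='_'
After 5 (j): row=1 col=0 char='w'
After 6 (0): row=1 col=0 char='w'
After 7 (j): row=2 col=0 char='s'
After 8 (l): row=2 col=1 char='k'
After 9 (l): row=2 col=2 char='y'
After 10 (k): row=1 col=2 char='n'
After 11 (j): row=2 col=2 char='y'
After 12 (k): row=1 col=2 char='n'

Answer: n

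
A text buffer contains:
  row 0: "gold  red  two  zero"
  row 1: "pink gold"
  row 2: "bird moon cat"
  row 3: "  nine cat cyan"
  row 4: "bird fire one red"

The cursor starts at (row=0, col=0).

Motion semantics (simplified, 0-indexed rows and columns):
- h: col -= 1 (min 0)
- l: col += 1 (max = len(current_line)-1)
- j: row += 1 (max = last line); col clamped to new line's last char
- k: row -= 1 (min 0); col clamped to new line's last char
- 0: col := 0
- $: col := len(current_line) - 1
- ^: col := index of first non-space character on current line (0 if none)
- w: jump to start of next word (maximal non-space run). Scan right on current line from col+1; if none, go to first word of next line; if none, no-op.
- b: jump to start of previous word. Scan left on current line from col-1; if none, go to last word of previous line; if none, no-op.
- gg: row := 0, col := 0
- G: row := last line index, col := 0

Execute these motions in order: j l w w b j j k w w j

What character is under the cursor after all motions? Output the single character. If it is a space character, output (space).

Answer: r

Derivation:
After 1 (j): row=1 col=0 char='p'
After 2 (l): row=1 col=1 char='i'
After 3 (w): row=1 col=5 char='g'
After 4 (w): row=2 col=0 char='b'
After 5 (b): row=1 col=5 char='g'
After 6 (j): row=2 col=5 char='m'
After 7 (j): row=3 col=5 char='e'
After 8 (k): row=2 col=5 char='m'
After 9 (w): row=2 col=10 char='c'
After 10 (w): row=3 col=2 char='n'
After 11 (j): row=4 col=2 char='r'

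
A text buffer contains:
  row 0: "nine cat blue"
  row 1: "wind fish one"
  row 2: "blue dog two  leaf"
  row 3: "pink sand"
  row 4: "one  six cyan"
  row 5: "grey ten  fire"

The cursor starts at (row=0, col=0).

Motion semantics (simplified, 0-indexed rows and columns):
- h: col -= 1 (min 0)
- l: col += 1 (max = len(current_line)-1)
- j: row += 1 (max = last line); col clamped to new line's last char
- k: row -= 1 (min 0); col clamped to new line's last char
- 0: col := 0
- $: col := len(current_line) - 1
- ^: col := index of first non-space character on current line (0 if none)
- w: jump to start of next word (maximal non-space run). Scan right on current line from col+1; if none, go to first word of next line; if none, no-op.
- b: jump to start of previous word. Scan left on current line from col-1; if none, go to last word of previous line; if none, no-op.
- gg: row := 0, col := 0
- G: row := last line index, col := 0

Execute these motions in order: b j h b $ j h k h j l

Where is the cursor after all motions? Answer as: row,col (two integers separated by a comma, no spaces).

After 1 (b): row=0 col=0 char='n'
After 2 (j): row=1 col=0 char='w'
After 3 (h): row=1 col=0 char='w'
After 4 (b): row=0 col=9 char='b'
After 5 ($): row=0 col=12 char='e'
After 6 (j): row=1 col=12 char='e'
After 7 (h): row=1 col=11 char='n'
After 8 (k): row=0 col=11 char='u'
After 9 (h): row=0 col=10 char='l'
After 10 (j): row=1 col=10 char='o'
After 11 (l): row=1 col=11 char='n'

Answer: 1,11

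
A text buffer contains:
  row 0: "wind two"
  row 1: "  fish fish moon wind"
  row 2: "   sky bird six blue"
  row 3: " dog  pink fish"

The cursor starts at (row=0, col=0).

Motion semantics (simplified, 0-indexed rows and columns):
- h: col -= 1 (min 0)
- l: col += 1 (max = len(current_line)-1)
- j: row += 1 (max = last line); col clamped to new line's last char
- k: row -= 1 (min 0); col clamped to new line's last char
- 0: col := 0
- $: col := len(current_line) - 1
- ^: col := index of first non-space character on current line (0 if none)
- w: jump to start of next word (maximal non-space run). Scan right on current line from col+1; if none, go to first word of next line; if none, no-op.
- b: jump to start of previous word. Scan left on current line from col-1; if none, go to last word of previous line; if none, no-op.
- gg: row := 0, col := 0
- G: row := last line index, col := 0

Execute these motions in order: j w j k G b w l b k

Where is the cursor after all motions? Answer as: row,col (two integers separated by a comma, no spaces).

After 1 (j): row=1 col=0 char='_'
After 2 (w): row=1 col=2 char='f'
After 3 (j): row=2 col=2 char='_'
After 4 (k): row=1 col=2 char='f'
After 5 (G): row=3 col=0 char='_'
After 6 (b): row=2 col=16 char='b'
After 7 (w): row=3 col=1 char='d'
After 8 (l): row=3 col=2 char='o'
After 9 (b): row=3 col=1 char='d'
After 10 (k): row=2 col=1 char='_'

Answer: 2,1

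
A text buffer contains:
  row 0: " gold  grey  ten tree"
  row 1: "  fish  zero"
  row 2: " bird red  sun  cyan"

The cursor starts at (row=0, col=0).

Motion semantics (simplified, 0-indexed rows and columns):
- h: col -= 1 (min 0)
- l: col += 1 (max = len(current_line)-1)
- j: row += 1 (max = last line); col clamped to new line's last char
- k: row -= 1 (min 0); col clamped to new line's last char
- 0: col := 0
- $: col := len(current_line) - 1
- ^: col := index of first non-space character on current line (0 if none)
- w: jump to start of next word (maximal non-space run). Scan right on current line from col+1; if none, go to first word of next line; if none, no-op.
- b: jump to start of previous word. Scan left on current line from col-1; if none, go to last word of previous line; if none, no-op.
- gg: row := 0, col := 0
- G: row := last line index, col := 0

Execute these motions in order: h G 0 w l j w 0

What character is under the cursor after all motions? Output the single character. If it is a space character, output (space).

Answer: (space)

Derivation:
After 1 (h): row=0 col=0 char='_'
After 2 (G): row=2 col=0 char='_'
After 3 (0): row=2 col=0 char='_'
After 4 (w): row=2 col=1 char='b'
After 5 (l): row=2 col=2 char='i'
After 6 (j): row=2 col=2 char='i'
After 7 (w): row=2 col=6 char='r'
After 8 (0): row=2 col=0 char='_'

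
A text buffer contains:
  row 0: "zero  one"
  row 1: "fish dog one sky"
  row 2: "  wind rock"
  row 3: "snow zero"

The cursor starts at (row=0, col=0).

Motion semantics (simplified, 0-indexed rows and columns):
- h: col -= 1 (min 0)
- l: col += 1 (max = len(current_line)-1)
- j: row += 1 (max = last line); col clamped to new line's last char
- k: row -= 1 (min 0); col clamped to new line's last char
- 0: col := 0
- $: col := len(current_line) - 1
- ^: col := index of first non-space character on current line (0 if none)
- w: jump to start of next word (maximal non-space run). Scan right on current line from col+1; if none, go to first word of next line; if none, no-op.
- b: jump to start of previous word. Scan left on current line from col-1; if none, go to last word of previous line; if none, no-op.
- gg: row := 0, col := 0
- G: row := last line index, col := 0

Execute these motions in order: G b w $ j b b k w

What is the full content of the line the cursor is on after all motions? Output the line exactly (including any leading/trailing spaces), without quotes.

After 1 (G): row=3 col=0 char='s'
After 2 (b): row=2 col=7 char='r'
After 3 (w): row=3 col=0 char='s'
After 4 ($): row=3 col=8 char='o'
After 5 (j): row=3 col=8 char='o'
After 6 (b): row=3 col=5 char='z'
After 7 (b): row=3 col=0 char='s'
After 8 (k): row=2 col=0 char='_'
After 9 (w): row=2 col=2 char='w'

Answer:   wind rock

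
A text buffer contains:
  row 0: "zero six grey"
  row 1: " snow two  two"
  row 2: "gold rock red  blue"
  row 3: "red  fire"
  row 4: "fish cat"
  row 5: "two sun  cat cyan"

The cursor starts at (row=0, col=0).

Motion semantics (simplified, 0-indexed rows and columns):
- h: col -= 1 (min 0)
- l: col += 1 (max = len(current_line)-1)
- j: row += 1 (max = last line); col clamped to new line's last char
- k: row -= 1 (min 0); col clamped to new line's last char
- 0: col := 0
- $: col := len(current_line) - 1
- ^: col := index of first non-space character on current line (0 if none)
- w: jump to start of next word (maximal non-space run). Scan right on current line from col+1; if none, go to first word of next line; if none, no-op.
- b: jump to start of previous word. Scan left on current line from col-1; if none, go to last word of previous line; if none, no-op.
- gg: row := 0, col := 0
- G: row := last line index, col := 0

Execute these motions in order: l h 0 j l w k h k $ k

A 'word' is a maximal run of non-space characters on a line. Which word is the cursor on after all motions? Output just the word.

Answer: grey

Derivation:
After 1 (l): row=0 col=1 char='e'
After 2 (h): row=0 col=0 char='z'
After 3 (0): row=0 col=0 char='z'
After 4 (j): row=1 col=0 char='_'
After 5 (l): row=1 col=1 char='s'
After 6 (w): row=1 col=6 char='t'
After 7 (k): row=0 col=6 char='i'
After 8 (h): row=0 col=5 char='s'
After 9 (k): row=0 col=5 char='s'
After 10 ($): row=0 col=12 char='y'
After 11 (k): row=0 col=12 char='y'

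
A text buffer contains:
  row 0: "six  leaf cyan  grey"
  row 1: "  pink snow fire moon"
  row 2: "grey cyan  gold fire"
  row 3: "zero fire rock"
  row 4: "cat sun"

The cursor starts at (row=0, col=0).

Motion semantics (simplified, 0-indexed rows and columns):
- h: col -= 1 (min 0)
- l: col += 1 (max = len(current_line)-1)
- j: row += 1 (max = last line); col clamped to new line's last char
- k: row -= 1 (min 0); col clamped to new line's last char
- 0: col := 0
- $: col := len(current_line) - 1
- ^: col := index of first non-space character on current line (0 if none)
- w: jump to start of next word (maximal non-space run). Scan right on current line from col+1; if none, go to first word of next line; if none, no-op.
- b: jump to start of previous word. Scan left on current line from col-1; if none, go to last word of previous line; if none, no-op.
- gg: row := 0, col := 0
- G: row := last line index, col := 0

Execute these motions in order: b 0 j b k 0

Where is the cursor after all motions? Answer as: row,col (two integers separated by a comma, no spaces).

Answer: 0,0

Derivation:
After 1 (b): row=0 col=0 char='s'
After 2 (0): row=0 col=0 char='s'
After 3 (j): row=1 col=0 char='_'
After 4 (b): row=0 col=16 char='g'
After 5 (k): row=0 col=16 char='g'
After 6 (0): row=0 col=0 char='s'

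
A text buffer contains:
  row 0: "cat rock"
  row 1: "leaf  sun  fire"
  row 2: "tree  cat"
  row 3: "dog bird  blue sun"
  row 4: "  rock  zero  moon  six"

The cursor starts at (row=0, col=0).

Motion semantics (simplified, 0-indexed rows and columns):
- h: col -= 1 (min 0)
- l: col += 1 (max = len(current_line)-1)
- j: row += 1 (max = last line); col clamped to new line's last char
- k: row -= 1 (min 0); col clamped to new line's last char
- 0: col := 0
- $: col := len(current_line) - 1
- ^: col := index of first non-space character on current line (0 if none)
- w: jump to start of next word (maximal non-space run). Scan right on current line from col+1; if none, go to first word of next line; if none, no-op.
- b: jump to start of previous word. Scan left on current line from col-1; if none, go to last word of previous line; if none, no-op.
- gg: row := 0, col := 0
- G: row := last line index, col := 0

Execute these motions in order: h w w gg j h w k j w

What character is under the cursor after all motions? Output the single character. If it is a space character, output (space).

Answer: f

Derivation:
After 1 (h): row=0 col=0 char='c'
After 2 (w): row=0 col=4 char='r'
After 3 (w): row=1 col=0 char='l'
After 4 (gg): row=0 col=0 char='c'
After 5 (j): row=1 col=0 char='l'
After 6 (h): row=1 col=0 char='l'
After 7 (w): row=1 col=6 char='s'
After 8 (k): row=0 col=6 char='c'
After 9 (j): row=1 col=6 char='s'
After 10 (w): row=1 col=11 char='f'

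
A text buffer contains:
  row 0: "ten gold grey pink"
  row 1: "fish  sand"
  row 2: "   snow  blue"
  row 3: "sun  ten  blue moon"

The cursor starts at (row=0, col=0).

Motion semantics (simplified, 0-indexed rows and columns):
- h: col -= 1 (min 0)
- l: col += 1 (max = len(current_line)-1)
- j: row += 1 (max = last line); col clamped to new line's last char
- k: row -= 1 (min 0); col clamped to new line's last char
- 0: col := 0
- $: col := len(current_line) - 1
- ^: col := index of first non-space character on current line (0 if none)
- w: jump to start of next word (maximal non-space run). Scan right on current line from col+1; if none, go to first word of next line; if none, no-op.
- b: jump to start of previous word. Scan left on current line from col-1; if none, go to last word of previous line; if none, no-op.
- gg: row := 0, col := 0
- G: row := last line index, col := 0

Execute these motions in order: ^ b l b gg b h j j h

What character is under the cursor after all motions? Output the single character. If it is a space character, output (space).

Answer: (space)

Derivation:
After 1 (^): row=0 col=0 char='t'
After 2 (b): row=0 col=0 char='t'
After 3 (l): row=0 col=1 char='e'
After 4 (b): row=0 col=0 char='t'
After 5 (gg): row=0 col=0 char='t'
After 6 (b): row=0 col=0 char='t'
After 7 (h): row=0 col=0 char='t'
After 8 (j): row=1 col=0 char='f'
After 9 (j): row=2 col=0 char='_'
After 10 (h): row=2 col=0 char='_'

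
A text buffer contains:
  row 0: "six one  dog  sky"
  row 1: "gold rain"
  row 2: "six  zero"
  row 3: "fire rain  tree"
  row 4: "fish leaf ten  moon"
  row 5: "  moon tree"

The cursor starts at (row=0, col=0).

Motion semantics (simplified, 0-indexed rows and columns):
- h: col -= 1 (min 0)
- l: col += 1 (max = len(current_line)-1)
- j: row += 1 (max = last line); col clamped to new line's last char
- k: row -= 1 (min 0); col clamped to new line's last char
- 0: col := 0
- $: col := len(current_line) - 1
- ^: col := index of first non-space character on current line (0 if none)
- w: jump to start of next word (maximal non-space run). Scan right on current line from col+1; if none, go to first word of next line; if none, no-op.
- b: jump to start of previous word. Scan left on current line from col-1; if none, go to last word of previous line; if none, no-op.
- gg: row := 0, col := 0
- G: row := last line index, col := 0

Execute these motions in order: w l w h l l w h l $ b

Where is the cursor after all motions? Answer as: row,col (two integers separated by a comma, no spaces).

Answer: 0,14

Derivation:
After 1 (w): row=0 col=4 char='o'
After 2 (l): row=0 col=5 char='n'
After 3 (w): row=0 col=9 char='d'
After 4 (h): row=0 col=8 char='_'
After 5 (l): row=0 col=9 char='d'
After 6 (l): row=0 col=10 char='o'
After 7 (w): row=0 col=14 char='s'
After 8 (h): row=0 col=13 char='_'
After 9 (l): row=0 col=14 char='s'
After 10 ($): row=0 col=16 char='y'
After 11 (b): row=0 col=14 char='s'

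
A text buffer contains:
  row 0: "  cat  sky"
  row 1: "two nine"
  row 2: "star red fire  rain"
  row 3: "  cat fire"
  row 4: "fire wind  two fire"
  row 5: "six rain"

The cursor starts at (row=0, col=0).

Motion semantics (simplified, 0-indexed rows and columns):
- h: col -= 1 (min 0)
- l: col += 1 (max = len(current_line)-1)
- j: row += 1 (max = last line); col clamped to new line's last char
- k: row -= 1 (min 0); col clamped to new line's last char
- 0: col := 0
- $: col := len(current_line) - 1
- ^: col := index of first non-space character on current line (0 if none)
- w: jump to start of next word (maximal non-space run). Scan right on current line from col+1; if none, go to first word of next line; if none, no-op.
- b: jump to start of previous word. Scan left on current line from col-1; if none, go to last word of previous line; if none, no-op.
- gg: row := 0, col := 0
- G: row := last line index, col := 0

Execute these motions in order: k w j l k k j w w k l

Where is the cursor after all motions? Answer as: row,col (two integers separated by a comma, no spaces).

Answer: 1,1

Derivation:
After 1 (k): row=0 col=0 char='_'
After 2 (w): row=0 col=2 char='c'
After 3 (j): row=1 col=2 char='o'
After 4 (l): row=1 col=3 char='_'
After 5 (k): row=0 col=3 char='a'
After 6 (k): row=0 col=3 char='a'
After 7 (j): row=1 col=3 char='_'
After 8 (w): row=1 col=4 char='n'
After 9 (w): row=2 col=0 char='s'
After 10 (k): row=1 col=0 char='t'
After 11 (l): row=1 col=1 char='w'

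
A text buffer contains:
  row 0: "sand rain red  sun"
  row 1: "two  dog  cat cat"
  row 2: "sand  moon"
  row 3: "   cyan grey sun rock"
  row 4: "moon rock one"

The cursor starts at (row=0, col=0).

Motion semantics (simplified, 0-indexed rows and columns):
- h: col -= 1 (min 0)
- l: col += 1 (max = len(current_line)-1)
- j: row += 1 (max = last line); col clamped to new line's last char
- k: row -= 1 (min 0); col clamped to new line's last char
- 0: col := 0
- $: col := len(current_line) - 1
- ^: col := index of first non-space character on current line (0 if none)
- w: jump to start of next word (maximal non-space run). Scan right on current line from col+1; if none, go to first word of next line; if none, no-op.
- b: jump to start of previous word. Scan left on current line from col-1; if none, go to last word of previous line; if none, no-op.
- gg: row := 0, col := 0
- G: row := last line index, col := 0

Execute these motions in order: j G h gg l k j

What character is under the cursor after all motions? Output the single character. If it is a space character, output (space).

Answer: w

Derivation:
After 1 (j): row=1 col=0 char='t'
After 2 (G): row=4 col=0 char='m'
After 3 (h): row=4 col=0 char='m'
After 4 (gg): row=0 col=0 char='s'
After 5 (l): row=0 col=1 char='a'
After 6 (k): row=0 col=1 char='a'
After 7 (j): row=1 col=1 char='w'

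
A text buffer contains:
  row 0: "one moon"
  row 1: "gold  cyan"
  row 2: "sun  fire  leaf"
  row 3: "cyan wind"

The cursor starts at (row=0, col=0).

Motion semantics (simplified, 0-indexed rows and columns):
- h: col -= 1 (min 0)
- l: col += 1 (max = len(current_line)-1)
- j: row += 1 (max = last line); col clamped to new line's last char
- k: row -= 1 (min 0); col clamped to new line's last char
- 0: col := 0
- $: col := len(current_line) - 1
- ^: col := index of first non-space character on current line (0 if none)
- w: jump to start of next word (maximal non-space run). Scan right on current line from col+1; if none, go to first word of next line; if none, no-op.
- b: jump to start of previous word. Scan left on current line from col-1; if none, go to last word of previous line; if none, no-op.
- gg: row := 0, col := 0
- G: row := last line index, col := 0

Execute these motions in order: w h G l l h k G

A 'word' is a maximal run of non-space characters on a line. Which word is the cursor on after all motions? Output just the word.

Answer: cyan

Derivation:
After 1 (w): row=0 col=4 char='m'
After 2 (h): row=0 col=3 char='_'
After 3 (G): row=3 col=0 char='c'
After 4 (l): row=3 col=1 char='y'
After 5 (l): row=3 col=2 char='a'
After 6 (h): row=3 col=1 char='y'
After 7 (k): row=2 col=1 char='u'
After 8 (G): row=3 col=0 char='c'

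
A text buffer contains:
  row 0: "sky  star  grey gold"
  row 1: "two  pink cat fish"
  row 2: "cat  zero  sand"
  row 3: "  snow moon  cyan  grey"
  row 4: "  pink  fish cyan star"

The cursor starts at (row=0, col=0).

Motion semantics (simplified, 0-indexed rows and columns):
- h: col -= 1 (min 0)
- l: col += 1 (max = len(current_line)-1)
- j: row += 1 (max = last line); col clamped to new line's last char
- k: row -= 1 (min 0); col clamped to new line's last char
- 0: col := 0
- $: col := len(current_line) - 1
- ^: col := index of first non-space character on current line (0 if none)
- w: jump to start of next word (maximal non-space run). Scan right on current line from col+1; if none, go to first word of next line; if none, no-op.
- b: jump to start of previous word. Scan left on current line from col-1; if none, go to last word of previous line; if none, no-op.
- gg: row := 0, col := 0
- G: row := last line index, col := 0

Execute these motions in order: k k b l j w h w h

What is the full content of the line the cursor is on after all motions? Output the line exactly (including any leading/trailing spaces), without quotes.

Answer: two  pink cat fish

Derivation:
After 1 (k): row=0 col=0 char='s'
After 2 (k): row=0 col=0 char='s'
After 3 (b): row=0 col=0 char='s'
After 4 (l): row=0 col=1 char='k'
After 5 (j): row=1 col=1 char='w'
After 6 (w): row=1 col=5 char='p'
After 7 (h): row=1 col=4 char='_'
After 8 (w): row=1 col=5 char='p'
After 9 (h): row=1 col=4 char='_'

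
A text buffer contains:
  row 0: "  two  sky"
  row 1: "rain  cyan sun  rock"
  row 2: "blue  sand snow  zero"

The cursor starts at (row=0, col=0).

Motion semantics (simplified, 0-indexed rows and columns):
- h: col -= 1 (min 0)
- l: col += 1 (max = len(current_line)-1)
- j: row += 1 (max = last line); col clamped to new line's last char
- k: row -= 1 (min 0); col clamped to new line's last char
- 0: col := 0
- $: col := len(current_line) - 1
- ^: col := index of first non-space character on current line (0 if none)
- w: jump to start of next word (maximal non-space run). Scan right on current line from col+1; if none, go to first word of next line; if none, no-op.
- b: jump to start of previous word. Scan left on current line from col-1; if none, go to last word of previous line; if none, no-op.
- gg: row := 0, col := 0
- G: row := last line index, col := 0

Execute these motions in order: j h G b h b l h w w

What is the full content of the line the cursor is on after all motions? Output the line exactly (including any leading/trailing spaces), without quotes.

Answer: blue  sand snow  zero

Derivation:
After 1 (j): row=1 col=0 char='r'
After 2 (h): row=1 col=0 char='r'
After 3 (G): row=2 col=0 char='b'
After 4 (b): row=1 col=16 char='r'
After 5 (h): row=1 col=15 char='_'
After 6 (b): row=1 col=11 char='s'
After 7 (l): row=1 col=12 char='u'
After 8 (h): row=1 col=11 char='s'
After 9 (w): row=1 col=16 char='r'
After 10 (w): row=2 col=0 char='b'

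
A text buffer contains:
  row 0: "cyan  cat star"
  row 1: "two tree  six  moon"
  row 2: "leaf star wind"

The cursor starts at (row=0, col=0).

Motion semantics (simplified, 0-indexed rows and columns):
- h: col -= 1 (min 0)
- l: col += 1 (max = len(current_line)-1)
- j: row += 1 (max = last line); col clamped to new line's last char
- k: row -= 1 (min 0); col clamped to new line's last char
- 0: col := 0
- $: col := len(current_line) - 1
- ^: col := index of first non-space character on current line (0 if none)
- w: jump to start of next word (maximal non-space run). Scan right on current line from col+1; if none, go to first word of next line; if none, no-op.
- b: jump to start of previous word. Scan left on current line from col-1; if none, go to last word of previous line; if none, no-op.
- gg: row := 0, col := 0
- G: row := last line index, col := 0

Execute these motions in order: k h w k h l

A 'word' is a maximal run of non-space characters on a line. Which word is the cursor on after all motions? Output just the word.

Answer: cat

Derivation:
After 1 (k): row=0 col=0 char='c'
After 2 (h): row=0 col=0 char='c'
After 3 (w): row=0 col=6 char='c'
After 4 (k): row=0 col=6 char='c'
After 5 (h): row=0 col=5 char='_'
After 6 (l): row=0 col=6 char='c'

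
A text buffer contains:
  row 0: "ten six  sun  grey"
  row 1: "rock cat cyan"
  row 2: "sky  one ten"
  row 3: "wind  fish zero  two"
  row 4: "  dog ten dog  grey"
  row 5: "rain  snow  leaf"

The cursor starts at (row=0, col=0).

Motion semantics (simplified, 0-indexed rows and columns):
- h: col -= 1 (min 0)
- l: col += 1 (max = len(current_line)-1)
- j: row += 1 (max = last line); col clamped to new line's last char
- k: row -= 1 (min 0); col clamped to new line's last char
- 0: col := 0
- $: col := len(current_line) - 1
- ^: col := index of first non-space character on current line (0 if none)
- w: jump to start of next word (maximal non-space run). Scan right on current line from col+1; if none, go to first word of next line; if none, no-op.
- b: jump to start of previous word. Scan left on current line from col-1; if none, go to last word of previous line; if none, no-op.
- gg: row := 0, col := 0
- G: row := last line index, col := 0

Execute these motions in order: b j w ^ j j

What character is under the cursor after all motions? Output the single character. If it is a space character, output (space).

Answer: w

Derivation:
After 1 (b): row=0 col=0 char='t'
After 2 (j): row=1 col=0 char='r'
After 3 (w): row=1 col=5 char='c'
After 4 (^): row=1 col=0 char='r'
After 5 (j): row=2 col=0 char='s'
After 6 (j): row=3 col=0 char='w'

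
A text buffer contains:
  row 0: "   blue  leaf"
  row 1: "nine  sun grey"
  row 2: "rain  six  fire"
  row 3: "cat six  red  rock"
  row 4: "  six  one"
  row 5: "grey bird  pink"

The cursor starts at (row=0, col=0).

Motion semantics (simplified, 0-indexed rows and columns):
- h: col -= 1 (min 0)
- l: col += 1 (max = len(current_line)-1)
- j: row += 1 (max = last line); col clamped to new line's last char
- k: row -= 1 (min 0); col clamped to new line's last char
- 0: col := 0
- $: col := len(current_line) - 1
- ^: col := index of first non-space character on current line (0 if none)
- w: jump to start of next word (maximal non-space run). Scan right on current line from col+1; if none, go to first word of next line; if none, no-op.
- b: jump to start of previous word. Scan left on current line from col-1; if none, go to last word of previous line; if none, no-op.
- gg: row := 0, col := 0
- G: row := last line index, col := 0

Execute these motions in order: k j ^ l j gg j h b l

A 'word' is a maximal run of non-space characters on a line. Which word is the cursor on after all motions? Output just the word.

After 1 (k): row=0 col=0 char='_'
After 2 (j): row=1 col=0 char='n'
After 3 (^): row=1 col=0 char='n'
After 4 (l): row=1 col=1 char='i'
After 5 (j): row=2 col=1 char='a'
After 6 (gg): row=0 col=0 char='_'
After 7 (j): row=1 col=0 char='n'
After 8 (h): row=1 col=0 char='n'
After 9 (b): row=0 col=9 char='l'
After 10 (l): row=0 col=10 char='e'

Answer: leaf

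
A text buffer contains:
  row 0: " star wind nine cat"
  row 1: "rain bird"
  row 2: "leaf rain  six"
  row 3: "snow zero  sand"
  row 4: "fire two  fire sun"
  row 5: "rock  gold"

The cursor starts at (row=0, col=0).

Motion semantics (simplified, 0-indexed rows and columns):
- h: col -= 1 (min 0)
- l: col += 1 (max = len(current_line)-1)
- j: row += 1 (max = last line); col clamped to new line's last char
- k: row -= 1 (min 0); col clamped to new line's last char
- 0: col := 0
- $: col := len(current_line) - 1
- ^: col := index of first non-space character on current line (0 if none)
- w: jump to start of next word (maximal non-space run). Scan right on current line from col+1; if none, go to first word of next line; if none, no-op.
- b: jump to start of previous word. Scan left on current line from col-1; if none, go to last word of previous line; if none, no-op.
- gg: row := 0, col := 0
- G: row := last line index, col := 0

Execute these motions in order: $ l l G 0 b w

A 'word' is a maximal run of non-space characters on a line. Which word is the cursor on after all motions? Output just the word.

After 1 ($): row=0 col=18 char='t'
After 2 (l): row=0 col=18 char='t'
After 3 (l): row=0 col=18 char='t'
After 4 (G): row=5 col=0 char='r'
After 5 (0): row=5 col=0 char='r'
After 6 (b): row=4 col=15 char='s'
After 7 (w): row=5 col=0 char='r'

Answer: rock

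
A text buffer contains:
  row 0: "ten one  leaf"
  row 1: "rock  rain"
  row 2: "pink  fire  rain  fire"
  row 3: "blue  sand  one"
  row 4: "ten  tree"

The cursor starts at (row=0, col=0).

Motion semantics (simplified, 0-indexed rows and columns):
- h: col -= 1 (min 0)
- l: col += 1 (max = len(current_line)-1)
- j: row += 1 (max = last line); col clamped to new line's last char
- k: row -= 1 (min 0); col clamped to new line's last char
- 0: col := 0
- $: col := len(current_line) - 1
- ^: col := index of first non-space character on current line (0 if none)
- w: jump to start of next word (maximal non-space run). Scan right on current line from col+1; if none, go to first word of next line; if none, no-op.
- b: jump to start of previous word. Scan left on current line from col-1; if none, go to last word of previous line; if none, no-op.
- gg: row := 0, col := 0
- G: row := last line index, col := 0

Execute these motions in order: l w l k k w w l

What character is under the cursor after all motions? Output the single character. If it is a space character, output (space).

Answer: o

Derivation:
After 1 (l): row=0 col=1 char='e'
After 2 (w): row=0 col=4 char='o'
After 3 (l): row=0 col=5 char='n'
After 4 (k): row=0 col=5 char='n'
After 5 (k): row=0 col=5 char='n'
After 6 (w): row=0 col=9 char='l'
After 7 (w): row=1 col=0 char='r'
After 8 (l): row=1 col=1 char='o'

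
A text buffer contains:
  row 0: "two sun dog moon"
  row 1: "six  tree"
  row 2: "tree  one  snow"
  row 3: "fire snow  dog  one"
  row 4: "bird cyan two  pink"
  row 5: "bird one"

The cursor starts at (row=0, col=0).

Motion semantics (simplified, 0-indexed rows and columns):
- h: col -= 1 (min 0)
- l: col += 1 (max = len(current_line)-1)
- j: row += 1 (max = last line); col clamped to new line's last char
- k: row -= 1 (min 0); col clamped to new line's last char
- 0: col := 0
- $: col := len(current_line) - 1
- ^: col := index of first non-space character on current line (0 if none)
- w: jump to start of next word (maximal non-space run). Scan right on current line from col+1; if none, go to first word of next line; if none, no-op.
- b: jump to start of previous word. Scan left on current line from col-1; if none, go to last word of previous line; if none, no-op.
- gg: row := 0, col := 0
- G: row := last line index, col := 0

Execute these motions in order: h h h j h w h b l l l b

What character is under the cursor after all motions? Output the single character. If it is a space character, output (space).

Answer: s

Derivation:
After 1 (h): row=0 col=0 char='t'
After 2 (h): row=0 col=0 char='t'
After 3 (h): row=0 col=0 char='t'
After 4 (j): row=1 col=0 char='s'
After 5 (h): row=1 col=0 char='s'
After 6 (w): row=1 col=5 char='t'
After 7 (h): row=1 col=4 char='_'
After 8 (b): row=1 col=0 char='s'
After 9 (l): row=1 col=1 char='i'
After 10 (l): row=1 col=2 char='x'
After 11 (l): row=1 col=3 char='_'
After 12 (b): row=1 col=0 char='s'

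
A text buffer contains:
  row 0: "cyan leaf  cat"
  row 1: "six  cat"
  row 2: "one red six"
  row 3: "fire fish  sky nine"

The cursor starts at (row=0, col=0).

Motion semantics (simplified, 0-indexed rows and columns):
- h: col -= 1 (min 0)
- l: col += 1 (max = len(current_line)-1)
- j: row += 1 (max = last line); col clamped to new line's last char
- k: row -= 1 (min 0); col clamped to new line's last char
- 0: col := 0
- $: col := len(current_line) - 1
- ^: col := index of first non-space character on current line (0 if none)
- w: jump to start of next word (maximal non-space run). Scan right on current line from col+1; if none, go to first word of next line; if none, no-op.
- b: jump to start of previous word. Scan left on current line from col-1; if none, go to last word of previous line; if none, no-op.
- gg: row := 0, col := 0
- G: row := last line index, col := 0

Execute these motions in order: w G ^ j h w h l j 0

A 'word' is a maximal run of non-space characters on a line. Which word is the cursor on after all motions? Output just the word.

Answer: fire

Derivation:
After 1 (w): row=0 col=5 char='l'
After 2 (G): row=3 col=0 char='f'
After 3 (^): row=3 col=0 char='f'
After 4 (j): row=3 col=0 char='f'
After 5 (h): row=3 col=0 char='f'
After 6 (w): row=3 col=5 char='f'
After 7 (h): row=3 col=4 char='_'
After 8 (l): row=3 col=5 char='f'
After 9 (j): row=3 col=5 char='f'
After 10 (0): row=3 col=0 char='f'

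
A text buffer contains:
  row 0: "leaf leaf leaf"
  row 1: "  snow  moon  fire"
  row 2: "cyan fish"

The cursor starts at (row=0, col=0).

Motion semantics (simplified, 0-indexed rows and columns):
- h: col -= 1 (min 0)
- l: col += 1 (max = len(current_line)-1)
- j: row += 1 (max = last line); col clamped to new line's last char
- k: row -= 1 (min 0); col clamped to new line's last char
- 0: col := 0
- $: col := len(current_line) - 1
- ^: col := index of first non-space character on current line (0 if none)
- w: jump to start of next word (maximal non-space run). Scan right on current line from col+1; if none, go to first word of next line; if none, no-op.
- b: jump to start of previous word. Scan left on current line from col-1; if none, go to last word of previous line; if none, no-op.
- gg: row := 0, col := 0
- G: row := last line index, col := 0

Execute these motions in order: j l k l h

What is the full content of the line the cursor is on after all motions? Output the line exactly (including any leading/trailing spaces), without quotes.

After 1 (j): row=1 col=0 char='_'
After 2 (l): row=1 col=1 char='_'
After 3 (k): row=0 col=1 char='e'
After 4 (l): row=0 col=2 char='a'
After 5 (h): row=0 col=1 char='e'

Answer: leaf leaf leaf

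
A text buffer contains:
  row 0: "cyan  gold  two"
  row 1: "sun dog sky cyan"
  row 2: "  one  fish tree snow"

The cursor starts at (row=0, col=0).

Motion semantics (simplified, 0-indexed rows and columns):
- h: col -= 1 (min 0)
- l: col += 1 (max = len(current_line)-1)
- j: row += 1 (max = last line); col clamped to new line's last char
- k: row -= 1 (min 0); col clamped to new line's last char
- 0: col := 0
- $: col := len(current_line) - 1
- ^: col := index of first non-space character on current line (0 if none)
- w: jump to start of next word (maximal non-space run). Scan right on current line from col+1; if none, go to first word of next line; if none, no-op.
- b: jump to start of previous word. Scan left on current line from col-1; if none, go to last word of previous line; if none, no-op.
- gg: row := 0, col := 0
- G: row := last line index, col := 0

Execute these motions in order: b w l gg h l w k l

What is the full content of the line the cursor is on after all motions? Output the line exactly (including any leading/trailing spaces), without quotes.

Answer: cyan  gold  two

Derivation:
After 1 (b): row=0 col=0 char='c'
After 2 (w): row=0 col=6 char='g'
After 3 (l): row=0 col=7 char='o'
After 4 (gg): row=0 col=0 char='c'
After 5 (h): row=0 col=0 char='c'
After 6 (l): row=0 col=1 char='y'
After 7 (w): row=0 col=6 char='g'
After 8 (k): row=0 col=6 char='g'
After 9 (l): row=0 col=7 char='o'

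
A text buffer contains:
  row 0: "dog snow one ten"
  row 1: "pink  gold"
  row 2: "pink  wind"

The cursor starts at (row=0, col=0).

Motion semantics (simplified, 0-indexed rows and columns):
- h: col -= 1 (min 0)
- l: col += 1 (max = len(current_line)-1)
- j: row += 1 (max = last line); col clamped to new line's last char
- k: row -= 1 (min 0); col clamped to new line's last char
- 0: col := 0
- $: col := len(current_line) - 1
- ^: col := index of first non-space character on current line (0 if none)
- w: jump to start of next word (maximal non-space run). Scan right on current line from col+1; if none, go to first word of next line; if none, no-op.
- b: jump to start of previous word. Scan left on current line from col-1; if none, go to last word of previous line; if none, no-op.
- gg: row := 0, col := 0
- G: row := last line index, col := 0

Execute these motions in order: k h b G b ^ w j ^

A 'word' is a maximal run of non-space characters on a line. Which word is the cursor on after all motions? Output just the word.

Answer: pink

Derivation:
After 1 (k): row=0 col=0 char='d'
After 2 (h): row=0 col=0 char='d'
After 3 (b): row=0 col=0 char='d'
After 4 (G): row=2 col=0 char='p'
After 5 (b): row=1 col=6 char='g'
After 6 (^): row=1 col=0 char='p'
After 7 (w): row=1 col=6 char='g'
After 8 (j): row=2 col=6 char='w'
After 9 (^): row=2 col=0 char='p'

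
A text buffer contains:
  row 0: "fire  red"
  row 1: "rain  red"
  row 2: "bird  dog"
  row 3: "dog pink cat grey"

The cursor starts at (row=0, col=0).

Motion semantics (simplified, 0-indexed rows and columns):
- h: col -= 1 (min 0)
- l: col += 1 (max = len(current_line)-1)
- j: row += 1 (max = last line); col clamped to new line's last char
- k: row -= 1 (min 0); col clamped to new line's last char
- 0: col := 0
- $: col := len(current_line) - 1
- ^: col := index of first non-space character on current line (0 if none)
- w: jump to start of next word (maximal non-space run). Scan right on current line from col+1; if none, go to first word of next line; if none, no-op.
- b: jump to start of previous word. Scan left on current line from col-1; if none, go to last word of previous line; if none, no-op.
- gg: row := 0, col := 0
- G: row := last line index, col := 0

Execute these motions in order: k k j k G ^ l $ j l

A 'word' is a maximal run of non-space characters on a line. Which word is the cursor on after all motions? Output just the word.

After 1 (k): row=0 col=0 char='f'
After 2 (k): row=0 col=0 char='f'
After 3 (j): row=1 col=0 char='r'
After 4 (k): row=0 col=0 char='f'
After 5 (G): row=3 col=0 char='d'
After 6 (^): row=3 col=0 char='d'
After 7 (l): row=3 col=1 char='o'
After 8 ($): row=3 col=16 char='y'
After 9 (j): row=3 col=16 char='y'
After 10 (l): row=3 col=16 char='y'

Answer: grey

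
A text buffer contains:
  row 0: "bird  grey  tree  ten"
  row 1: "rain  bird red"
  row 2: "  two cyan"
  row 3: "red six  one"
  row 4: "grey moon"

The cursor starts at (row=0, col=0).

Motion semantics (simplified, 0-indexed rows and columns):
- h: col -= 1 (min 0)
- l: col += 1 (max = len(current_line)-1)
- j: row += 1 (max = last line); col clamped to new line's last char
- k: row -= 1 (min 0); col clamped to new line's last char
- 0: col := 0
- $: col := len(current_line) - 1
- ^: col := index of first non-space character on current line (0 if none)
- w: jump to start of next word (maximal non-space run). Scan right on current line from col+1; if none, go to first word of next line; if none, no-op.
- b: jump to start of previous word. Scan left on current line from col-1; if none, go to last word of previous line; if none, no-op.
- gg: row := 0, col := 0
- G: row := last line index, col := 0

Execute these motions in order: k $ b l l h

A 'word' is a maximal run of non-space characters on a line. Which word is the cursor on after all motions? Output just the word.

After 1 (k): row=0 col=0 char='b'
After 2 ($): row=0 col=20 char='n'
After 3 (b): row=0 col=18 char='t'
After 4 (l): row=0 col=19 char='e'
After 5 (l): row=0 col=20 char='n'
After 6 (h): row=0 col=19 char='e'

Answer: ten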